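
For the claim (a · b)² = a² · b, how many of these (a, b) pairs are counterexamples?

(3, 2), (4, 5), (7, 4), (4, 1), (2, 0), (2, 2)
4

Testing each pair:
(3, 2): LHS = 36, RHS = 18 → counterexample
(4, 5): LHS = 400, RHS = 80 → counterexample
(7, 4): LHS = 784, RHS = 196 → counterexample
(4, 1): LHS = 16, RHS = 16 → satisfies claim
(2, 0): LHS = 0, RHS = 0 → satisfies claim
(2, 2): LHS = 16, RHS = 8 → counterexample

That makes 4 counterexamples.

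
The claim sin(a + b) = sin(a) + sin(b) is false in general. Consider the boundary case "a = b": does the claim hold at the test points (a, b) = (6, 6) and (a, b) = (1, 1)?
No, fails at both test points

At (6, 6): LHS = sin(12) ≈ -0.5366 ≠ RHS = 2·sin(6) ≈ -0.5588
At (1, 1): LHS = sin(2) ≈ 0.9093 ≠ RHS = 2·sin(1) ≈ 1.683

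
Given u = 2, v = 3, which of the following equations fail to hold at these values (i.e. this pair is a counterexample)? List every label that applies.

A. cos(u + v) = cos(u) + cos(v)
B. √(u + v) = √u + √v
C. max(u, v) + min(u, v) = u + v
Evaluating each claim at the given values:
A. LHS = cos(5) ≈ 0.2837, RHS = cos(3) + cos(2) ≈ -1.406 → fails here (LHS ≠ RHS)
B. LHS = √(5) ≈ 2.236, RHS = √(2) + √(3) ≈ 3.146 → fails here (LHS ≠ RHS)
C. LHS = 5, RHS = 5 → holds here (LHS = RHS)

Answer: A, B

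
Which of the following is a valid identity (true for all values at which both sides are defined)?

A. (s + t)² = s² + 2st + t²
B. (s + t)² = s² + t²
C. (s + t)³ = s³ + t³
A

A: holds — e.g. at (5, 8), both sides equal 169.
B: fails at (4, 6) — LHS = 100, RHS = 52.
C: fails at (4, 4) — LHS = 512, RHS = 128.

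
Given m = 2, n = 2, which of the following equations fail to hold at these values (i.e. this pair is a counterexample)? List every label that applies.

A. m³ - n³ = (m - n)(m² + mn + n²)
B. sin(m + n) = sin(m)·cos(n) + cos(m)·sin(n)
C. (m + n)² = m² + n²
C

Evaluating each claim at the given values:
A. LHS = 0, RHS = 0 → holds here (LHS = RHS)
B. LHS = sin(4) ≈ -0.7568, RHS = 2·sin(2)·cos(2) ≈ -0.7568 → holds here (LHS = RHS)
C. LHS = 16, RHS = 8 → fails here (LHS ≠ RHS)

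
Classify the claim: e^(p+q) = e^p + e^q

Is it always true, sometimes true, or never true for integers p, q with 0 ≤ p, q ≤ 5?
Never true

The claim fails for every pair in the range. For instance at (p, q) = (2, 2): LHS = e^4 ≈ 54.6, RHS = 2·e^2 ≈ 14.78.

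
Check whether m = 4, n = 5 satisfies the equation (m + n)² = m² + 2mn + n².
Substituting m = 4, n = 5:

LHS = (4 + 5)² = 81
RHS = 4² + 2·4·5 + 5² = 81

LHS = RHS, so the equation holds at this point.

Answer: Holds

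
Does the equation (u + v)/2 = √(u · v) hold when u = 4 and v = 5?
Fails

Substituting u = 4, v = 5:

LHS = (4 + 5)/2 = 9/2
RHS = √(4 · 5) = 2·√(5) ≈ 4.472

LHS ≠ RHS, so the equation does not hold at this point.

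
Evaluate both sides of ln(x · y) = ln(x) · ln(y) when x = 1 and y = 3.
LHS = ln(1 · 3) = ln(3) ≈ 1.099
RHS = ln(1) · ln(3) = 0

LHS ≠ RHS (they differ by about 1.099), so the equation does not hold here.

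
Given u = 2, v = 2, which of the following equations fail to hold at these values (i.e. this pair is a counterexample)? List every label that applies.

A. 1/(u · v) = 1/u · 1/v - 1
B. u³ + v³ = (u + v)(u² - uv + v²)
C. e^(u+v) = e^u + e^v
A, C

Evaluating each claim at the given values:
A. LHS = 1/4, RHS = -3/4 → fails here (LHS ≠ RHS)
B. LHS = 16, RHS = 16 → holds here (LHS = RHS)
C. LHS = e^4 ≈ 54.6, RHS = 2·e^2 ≈ 14.78 → fails here (LHS ≠ RHS)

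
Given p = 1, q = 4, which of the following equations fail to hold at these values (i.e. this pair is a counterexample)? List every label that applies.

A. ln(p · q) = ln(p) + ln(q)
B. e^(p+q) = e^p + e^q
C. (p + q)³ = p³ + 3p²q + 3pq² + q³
Evaluating each claim at the given values:
A. LHS = ln(4) ≈ 1.386, RHS = ln(4) ≈ 1.386 → holds here (LHS = RHS)
B. LHS = e^5 ≈ 148.4, RHS = e + e^4 ≈ 57.32 → fails here (LHS ≠ RHS)
C. LHS = 125, RHS = 125 → holds here (LHS = RHS)

Answer: B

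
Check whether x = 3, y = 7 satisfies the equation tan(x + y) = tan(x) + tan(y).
Substituting x = 3, y = 7:

LHS = tan(3 + 7) = tan(10) ≈ 0.6484
RHS = tan(3) + tan(7) ≈ 0.7289

LHS ≠ RHS, so the equation does not hold at this point.

Answer: Fails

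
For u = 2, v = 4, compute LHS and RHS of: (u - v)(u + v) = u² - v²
LHS = (2 - 4)(2 + 4) = -12
RHS = 2² - 4² = -12

LHS = RHS: the two sides agree.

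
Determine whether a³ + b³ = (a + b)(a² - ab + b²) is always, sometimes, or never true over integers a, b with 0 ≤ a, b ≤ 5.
Always true

The identity holds for every pair in the range. For instance at (a, b) = (5, 0): both sides equal 125.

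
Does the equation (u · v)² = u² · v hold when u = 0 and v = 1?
Holds

Substituting u = 0, v = 1:

LHS = (0 · 1)² = 0
RHS = 0² · 1 = 0

LHS = RHS, so the equation holds at this point.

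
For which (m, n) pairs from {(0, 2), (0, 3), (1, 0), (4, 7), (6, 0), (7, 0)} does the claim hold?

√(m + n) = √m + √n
Testing each pair:
(0, 2): LHS = √(2) ≈ 1.414, RHS = √(2) ≈ 1.414 → holds
(0, 3): LHS = √(3) ≈ 1.732, RHS = √(3) ≈ 1.732 → holds
(1, 0): LHS = 1, RHS = 1 → holds
(4, 7): LHS = √(11) ≈ 3.317, RHS = 2 + √(7) ≈ 4.646 → fails
(6, 0): LHS = √(6) ≈ 2.449, RHS = √(6) ≈ 2.449 → holds
(7, 0): LHS = √(7) ≈ 2.646, RHS = √(7) ≈ 2.646 → holds

5 of 6 pairs satisfy the claim.

Answer: (0, 2), (0, 3), (1, 0), (6, 0), (7, 0)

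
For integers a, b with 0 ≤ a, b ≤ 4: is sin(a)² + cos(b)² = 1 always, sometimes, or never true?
It holds at (a, b) = (4, 4) (both sides equal 1), but fails at (a, b) = (3, 1) (LHS = sin(3)² + cos(1)² ≈ 0.3118, RHS = 1).

Answer: Sometimes true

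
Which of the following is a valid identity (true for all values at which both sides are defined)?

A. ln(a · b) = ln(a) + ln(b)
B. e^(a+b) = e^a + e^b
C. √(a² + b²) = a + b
A

A: holds — e.g. at (2, 7), both sides equal ln(14) ≈ 2.639.
B: fails at (1, 4) — LHS = e^5 ≈ 148.4, RHS = e + e^4 ≈ 57.32.
C: fails at (6, 7) — LHS = √(85) ≈ 9.22, RHS = 13.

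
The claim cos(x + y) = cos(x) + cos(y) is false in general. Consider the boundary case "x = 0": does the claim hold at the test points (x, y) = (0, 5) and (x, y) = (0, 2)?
At (0, 5): LHS = cos(5) ≈ 0.2837 ≠ RHS = cos(5) + 1 ≈ 1.284
At (0, 2): LHS = cos(2) ≈ -0.4161 ≠ RHS = cos(2) + 1 ≈ 0.5839

Answer: No, fails at both test points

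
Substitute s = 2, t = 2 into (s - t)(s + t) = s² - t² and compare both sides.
LHS = (2 - 2)(2 + 2) = 0
RHS = 2² - 2² = 0

LHS = RHS: the two sides agree.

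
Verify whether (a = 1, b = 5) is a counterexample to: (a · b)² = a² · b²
Substituting a = 1, b = 5:
LHS = (1 · 5)² = 25
RHS = 1² · 5² = 25

The sides agree, so this pair does not disprove the claim.

Answer: No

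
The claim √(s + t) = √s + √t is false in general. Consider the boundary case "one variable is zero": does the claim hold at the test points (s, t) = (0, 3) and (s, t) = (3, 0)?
Yes, holds at both test points

At (0, 3): LHS = √(3) ≈ 1.732, RHS = √(3) ≈ 1.732 → equal
At (3, 0): LHS = √(3) ≈ 1.732, RHS = √(3) ≈ 1.732 → equal

So the claim does hold at both of these boundary points, even though it is not an identity.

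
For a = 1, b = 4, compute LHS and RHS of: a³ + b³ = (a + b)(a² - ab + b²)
LHS = 1³ + 4³ = 65
RHS = (1 + 4)(1² - 1·4 + 4²) = 65

LHS = RHS: the two sides agree.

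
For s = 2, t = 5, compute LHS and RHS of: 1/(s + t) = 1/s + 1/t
LHS = 1/(2 + 5) = 1/7
RHS = 1/2 + 1/5 = 7/10

LHS ≠ RHS, so the equation does not hold here.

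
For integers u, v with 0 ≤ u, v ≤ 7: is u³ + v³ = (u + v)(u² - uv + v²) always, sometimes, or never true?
Always true

The identity holds for every pair in the range. For instance at (u, v) = (4, 0): both sides equal 64.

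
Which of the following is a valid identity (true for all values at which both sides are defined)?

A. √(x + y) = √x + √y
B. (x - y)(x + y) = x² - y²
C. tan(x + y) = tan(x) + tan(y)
A: fails at (1, 2) — LHS = √(3) ≈ 1.732, RHS = 1 + √(2) ≈ 2.414.
B: holds — e.g. at (5, 8), both sides equal -39.
C: fails at (1, 5) — LHS = tan(6) ≈ -0.291, RHS = tan(5) + tan(1) ≈ -1.823.

Answer: B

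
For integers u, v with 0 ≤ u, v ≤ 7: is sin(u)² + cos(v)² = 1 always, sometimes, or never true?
Sometimes true

It holds at (u, v) = (4, 4) (both sides equal 1), but fails at (u, v) = (5, 3) (LHS = sin(5)² + cos(3)² ≈ 1.9, RHS = 1).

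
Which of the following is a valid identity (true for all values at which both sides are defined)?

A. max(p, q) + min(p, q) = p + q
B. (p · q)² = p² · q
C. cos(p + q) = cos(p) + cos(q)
A

A: holds — e.g. at (4, 5), both sides equal 9.
B: fails at (3, 3) — LHS = 81, RHS = 27.
C: fails at (1, 4) — LHS = cos(5) ≈ 0.2837, RHS = cos(4) + cos(1) ≈ -0.1133.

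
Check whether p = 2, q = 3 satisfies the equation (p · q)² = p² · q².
Substituting p = 2, q = 3:

LHS = (2 · 3)² = 36
RHS = 2² · 3² = 36

LHS = RHS, so the equation holds at this point.

Answer: Holds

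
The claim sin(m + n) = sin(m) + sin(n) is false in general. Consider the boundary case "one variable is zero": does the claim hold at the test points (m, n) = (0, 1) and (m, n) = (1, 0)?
At (0, 1): LHS = sin(1) ≈ 0.8415, RHS = sin(1) ≈ 0.8415 → equal
At (1, 0): LHS = sin(1) ≈ 0.8415, RHS = sin(1) ≈ 0.8415 → equal

So the claim does hold at both of these boundary points, even though it is not an identity.

Answer: Yes, holds at both test points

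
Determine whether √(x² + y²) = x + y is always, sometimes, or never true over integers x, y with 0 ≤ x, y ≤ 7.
It holds at (x, y) = (0, 7) (both sides equal 7), but fails at (x, y) = (7, 1) (LHS = 5·√(2) ≈ 7.071, RHS = 8).

Answer: Sometimes true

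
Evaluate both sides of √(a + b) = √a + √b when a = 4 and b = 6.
LHS = √(4 + 6) = √(10) ≈ 3.162
RHS = √4 + √6 = 2 + √(6) ≈ 4.449

LHS ≠ RHS (they differ by about 1.287), so the equation does not hold here.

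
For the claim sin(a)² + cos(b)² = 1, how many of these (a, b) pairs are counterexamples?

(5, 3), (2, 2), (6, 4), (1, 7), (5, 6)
4

Testing each pair:
(5, 3): LHS = sin(5)² + cos(3)² ≈ 1.9, RHS = 1 → counterexample
(2, 2): LHS = cos(2)² + sin(2)² = 1, RHS = 1 → satisfies claim
(6, 4): LHS = sin(6)² + cos(4)² ≈ 0.5053, RHS = 1 → counterexample
(1, 7): LHS = cos(7)² + sin(1)² ≈ 1.276, RHS = 1 → counterexample
(5, 6): LHS = sin(5)² + cos(6)² ≈ 1.841, RHS = 1 → counterexample

That makes 4 counterexamples.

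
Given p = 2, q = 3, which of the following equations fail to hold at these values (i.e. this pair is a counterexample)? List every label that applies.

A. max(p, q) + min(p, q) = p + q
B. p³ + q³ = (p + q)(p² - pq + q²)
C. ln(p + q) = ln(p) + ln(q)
Evaluating each claim at the given values:
A. LHS = 5, RHS = 5 → holds here (LHS = RHS)
B. LHS = 35, RHS = 35 → holds here (LHS = RHS)
C. LHS = ln(5) ≈ 1.609, RHS = ln(2) + ln(3) ≈ 1.792 → fails here (LHS ≠ RHS)

Answer: C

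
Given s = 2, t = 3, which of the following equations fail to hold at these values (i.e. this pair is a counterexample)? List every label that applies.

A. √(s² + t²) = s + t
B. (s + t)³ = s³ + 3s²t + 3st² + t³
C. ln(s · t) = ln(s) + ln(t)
A

Evaluating each claim at the given values:
A. LHS = √(13) ≈ 3.606, RHS = 5 → fails here (LHS ≠ RHS)
B. LHS = 125, RHS = 125 → holds here (LHS = RHS)
C. LHS = ln(6) ≈ 1.792, RHS = ln(2) + ln(3) ≈ 1.792 → holds here (LHS = RHS)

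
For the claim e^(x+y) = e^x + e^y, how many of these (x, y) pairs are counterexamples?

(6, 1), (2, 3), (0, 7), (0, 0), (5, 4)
5

Testing each pair:
(6, 1): LHS = e^7 ≈ 1097, RHS = e + e^6 ≈ 406.1 → counterexample
(2, 3): LHS = e^5 ≈ 148.4, RHS = e^2 + e^3 ≈ 27.47 → counterexample
(0, 7): LHS = e^7 ≈ 1097, RHS = 1 + e^7 ≈ 1098 → counterexample
(0, 0): LHS = 1, RHS = 2 → counterexample
(5, 4): LHS = e^9 ≈ 8103, RHS = e^4 + e^5 ≈ 203 → counterexample

That makes 5 counterexamples.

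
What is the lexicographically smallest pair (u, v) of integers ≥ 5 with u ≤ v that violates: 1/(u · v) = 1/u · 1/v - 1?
(u, v) = (5, 5)

Substituting (5, 5) into the claim:
LHS = 1/(5 · 5) = 1/25
RHS = 1/5 · 1/5 - 1 = -24/25

Since LHS ≠ RHS, this pair disproves the claim, and no lexicographically smaller pair (u ≤ v, integers ≥ 5) does.

For instance (5, 10) is also a counterexample (LHS = 1/50, RHS = -49/50), but it's lexicographically larger.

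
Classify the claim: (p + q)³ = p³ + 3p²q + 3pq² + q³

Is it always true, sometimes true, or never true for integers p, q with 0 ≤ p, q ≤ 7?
Always true

The identity holds for every pair in the range. For instance at (p, q) = (5, 5): both sides equal 1000.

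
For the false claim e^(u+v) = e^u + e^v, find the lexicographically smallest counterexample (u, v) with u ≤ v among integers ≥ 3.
(u, v) = (3, 3)

Substituting (3, 3) into the claim:
LHS = e^(3+3) = e^6 ≈ 403.4
RHS = e^3 + e^3 = 2·e^3 ≈ 40.17

Since LHS ≠ RHS, this pair disproves the claim, and no lexicographically smaller pair (u ≤ v, integers ≥ 3) does.

For instance (6, 8) is also a counterexample (LHS = e^14 ≈ 1202604.3, RHS = e^6 + e^8 ≈ 3384), but it's lexicographically larger.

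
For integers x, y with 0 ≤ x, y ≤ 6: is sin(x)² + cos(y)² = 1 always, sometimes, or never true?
Sometimes true

It holds at (x, y) = (2, 2) (both sides equal 1), but fails at (x, y) = (4, 3) (LHS = sin(4)² + cos(3)² ≈ 1.553, RHS = 1).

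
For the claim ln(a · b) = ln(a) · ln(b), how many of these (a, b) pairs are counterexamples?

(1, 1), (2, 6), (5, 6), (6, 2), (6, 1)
4

Testing each pair:
(1, 1): LHS = 0, RHS = 0 → satisfies claim
(2, 6): LHS = ln(12) ≈ 2.485, RHS = ln(2)·ln(6) ≈ 1.242 → counterexample
(5, 6): LHS = ln(30) ≈ 3.401, RHS = ln(5)·ln(6) ≈ 2.884 → counterexample
(6, 2): LHS = ln(12) ≈ 2.485, RHS = ln(2)·ln(6) ≈ 1.242 → counterexample
(6, 1): LHS = ln(6) ≈ 1.792, RHS = 0 → counterexample

That makes 4 counterexamples.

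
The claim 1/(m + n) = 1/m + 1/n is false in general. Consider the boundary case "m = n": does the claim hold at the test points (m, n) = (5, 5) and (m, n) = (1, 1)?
No, fails at both test points

At (5, 5): LHS = 1/10 ≠ RHS = 2/5
At (1, 1): LHS = 1/2 ≠ RHS = 2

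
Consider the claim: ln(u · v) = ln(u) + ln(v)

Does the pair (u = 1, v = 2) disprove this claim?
No

Substituting u = 1, v = 2:
LHS = ln(1 · 2) = ln(2) ≈ 0.6931
RHS = ln(1) + ln(2) = ln(2) ≈ 0.6931

The sides agree, so this pair does not disprove the claim.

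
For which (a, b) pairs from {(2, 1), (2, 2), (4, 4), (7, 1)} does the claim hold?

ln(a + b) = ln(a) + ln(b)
(2, 2)

Testing each pair:
(2, 1): LHS = ln(3) ≈ 1.099, RHS = ln(2) ≈ 0.6931 → fails
(2, 2): LHS = ln(4) ≈ 1.386, RHS = 2·ln(2) ≈ 1.386 → holds
(4, 4): LHS = ln(8) ≈ 2.079, RHS = 2·ln(4) ≈ 2.773 → fails
(7, 1): LHS = ln(8) ≈ 2.079, RHS = ln(7) ≈ 1.946 → fails

1 of 4 pairs satisfies the claim.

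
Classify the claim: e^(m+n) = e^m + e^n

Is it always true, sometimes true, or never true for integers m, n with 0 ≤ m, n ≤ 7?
The claim fails for every pair in the range. For instance at (m, n) = (3, 1): LHS = e^4 ≈ 54.6, RHS = e + e^3 ≈ 22.8.

Answer: Never true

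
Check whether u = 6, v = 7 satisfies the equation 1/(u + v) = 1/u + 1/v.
Substituting u = 6, v = 7:

LHS = 1/(6 + 7) = 1/13
RHS = 1/6 + 1/7 = 13/42

LHS ≠ RHS, so the equation does not hold at this point.

Answer: Fails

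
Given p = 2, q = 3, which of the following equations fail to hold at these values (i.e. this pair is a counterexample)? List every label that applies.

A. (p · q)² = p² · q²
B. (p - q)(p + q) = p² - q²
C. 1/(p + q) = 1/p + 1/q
C

Evaluating each claim at the given values:
A. LHS = 36, RHS = 36 → holds here (LHS = RHS)
B. LHS = -5, RHS = -5 → holds here (LHS = RHS)
C. LHS = 1/5, RHS = 5/6 → fails here (LHS ≠ RHS)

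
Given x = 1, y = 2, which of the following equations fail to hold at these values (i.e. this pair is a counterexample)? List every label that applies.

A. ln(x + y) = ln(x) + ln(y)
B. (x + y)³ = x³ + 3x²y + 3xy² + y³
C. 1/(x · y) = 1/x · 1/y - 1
Evaluating each claim at the given values:
A. LHS = ln(3) ≈ 1.099, RHS = ln(2) ≈ 0.6931 → fails here (LHS ≠ RHS)
B. LHS = 27, RHS = 27 → holds here (LHS = RHS)
C. LHS = 1/2, RHS = -1/2 → fails here (LHS ≠ RHS)

Answer: A, C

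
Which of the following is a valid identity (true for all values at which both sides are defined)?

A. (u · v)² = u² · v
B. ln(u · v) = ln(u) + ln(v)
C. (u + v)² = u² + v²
A: fails at (1, 5) — LHS = 25, RHS = 5.
B: holds — e.g. at (1, 3), both sides equal ln(3) ≈ 1.099.
C: fails at (4, 5) — LHS = 81, RHS = 41.

Answer: B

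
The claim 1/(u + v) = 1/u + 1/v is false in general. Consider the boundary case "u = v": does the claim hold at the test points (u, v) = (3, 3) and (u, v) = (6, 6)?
At (3, 3): LHS = 1/6 ≠ RHS = 2/3
At (6, 6): LHS = 1/12 ≠ RHS = 1/3

Answer: No, fails at both test points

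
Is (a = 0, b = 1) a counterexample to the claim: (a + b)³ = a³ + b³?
Substituting a = 0, b = 1:
LHS = (0 + 1)³ = 1
RHS = 0³ + 1³ = 1

The sides agree, so this pair does not disprove the claim.

Answer: No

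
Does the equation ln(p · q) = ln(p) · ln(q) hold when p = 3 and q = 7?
Substituting p = 3, q = 7:

LHS = ln(3 · 7) = ln(21) ≈ 3.045
RHS = ln(3) · ln(7) ≈ 2.138

LHS ≠ RHS, so the equation does not hold at this point.

Answer: Fails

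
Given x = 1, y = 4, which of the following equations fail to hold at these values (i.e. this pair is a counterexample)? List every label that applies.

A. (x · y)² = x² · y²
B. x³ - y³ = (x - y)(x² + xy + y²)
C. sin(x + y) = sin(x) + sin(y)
C

Evaluating each claim at the given values:
A. LHS = 16, RHS = 16 → holds here (LHS = RHS)
B. LHS = -63, RHS = -63 → holds here (LHS = RHS)
C. LHS = sin(5) ≈ -0.9589, RHS = sin(4) + sin(1) ≈ 0.08467 → fails here (LHS ≠ RHS)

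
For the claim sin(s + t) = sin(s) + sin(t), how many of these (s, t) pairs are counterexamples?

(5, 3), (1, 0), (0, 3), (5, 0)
Testing each pair:
(5, 3): LHS = sin(8) ≈ 0.9894, RHS = sin(5) + sin(3) ≈ -0.8178 → counterexample
(1, 0): LHS = sin(1) ≈ 0.8415, RHS = sin(1) ≈ 0.8415 → satisfies claim
(0, 3): LHS = sin(3) ≈ 0.1411, RHS = sin(3) ≈ 0.1411 → satisfies claim
(5, 0): LHS = sin(5) ≈ -0.9589, RHS = sin(5) ≈ -0.9589 → satisfies claim

That makes 1 counterexample.

Answer: 1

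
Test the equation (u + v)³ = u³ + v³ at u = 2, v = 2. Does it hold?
Substituting u = 2, v = 2:

LHS = (2 + 2)³ = 64
RHS = 2³ + 2³ = 16

LHS ≠ RHS, so the equation does not hold at this point.

Answer: Fails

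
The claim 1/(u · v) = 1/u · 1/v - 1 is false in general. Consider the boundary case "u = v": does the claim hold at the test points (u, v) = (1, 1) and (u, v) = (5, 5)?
No, fails at both test points

At (1, 1): LHS = 1 ≠ RHS = 0
At (5, 5): LHS = 1/25 ≠ RHS = -24/25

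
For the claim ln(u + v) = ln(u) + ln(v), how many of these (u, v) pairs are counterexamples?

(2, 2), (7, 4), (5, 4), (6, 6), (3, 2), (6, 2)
5

Testing each pair:
(2, 2): LHS = ln(4) ≈ 1.386, RHS = 2·ln(2) ≈ 1.386 → satisfies claim
(7, 4): LHS = ln(11) ≈ 2.398, RHS = ln(4) + ln(7) ≈ 3.332 → counterexample
(5, 4): LHS = ln(9) ≈ 2.197, RHS = ln(4) + ln(5) ≈ 2.996 → counterexample
(6, 6): LHS = ln(12) ≈ 2.485, RHS = 2·ln(6) ≈ 3.584 → counterexample
(3, 2): LHS = ln(5) ≈ 1.609, RHS = ln(2) + ln(3) ≈ 1.792 → counterexample
(6, 2): LHS = ln(8) ≈ 2.079, RHS = ln(2) + ln(6) ≈ 2.485 → counterexample

That makes 5 counterexamples.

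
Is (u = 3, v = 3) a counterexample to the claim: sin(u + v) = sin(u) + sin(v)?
Substituting u = 3, v = 3:
LHS = sin(3 + 3) = sin(6) ≈ -0.2794
RHS = sin(3) + sin(3) = 2·sin(3) ≈ 0.2822

Since LHS ≠ RHS, this pair disproves the claim.

Answer: Yes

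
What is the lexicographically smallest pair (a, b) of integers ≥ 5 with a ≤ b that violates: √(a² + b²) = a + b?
Substituting (5, 5) into the claim:
LHS = √(5² + 5²) = 5·√(2) ≈ 7.071
RHS = 5 + 5 = 10

Since LHS ≠ RHS, this pair disproves the claim, and no lexicographically smaller pair (a ≤ b, integers ≥ 5) does.

For instance (5, 12) is also a counterexample (LHS = 13, RHS = 17), but it's lexicographically larger.

Answer: (a, b) = (5, 5)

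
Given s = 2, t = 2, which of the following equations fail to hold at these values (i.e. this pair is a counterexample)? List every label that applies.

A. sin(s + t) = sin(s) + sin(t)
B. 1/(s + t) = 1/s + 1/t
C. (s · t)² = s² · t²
A, B

Evaluating each claim at the given values:
A. LHS = sin(4) ≈ -0.7568, RHS = 2·sin(2) ≈ 1.819 → fails here (LHS ≠ RHS)
B. LHS = 1/4, RHS = 1 → fails here (LHS ≠ RHS)
C. LHS = 16, RHS = 16 → holds here (LHS = RHS)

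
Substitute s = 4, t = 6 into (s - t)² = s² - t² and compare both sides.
LHS = (4 - 6)² = 4
RHS = 4² - 6² = -20

LHS ≠ RHS, so the equation does not hold here.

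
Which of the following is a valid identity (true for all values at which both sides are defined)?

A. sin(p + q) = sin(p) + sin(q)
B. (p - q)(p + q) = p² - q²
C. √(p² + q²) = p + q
A: fails at (2, 2) — LHS = sin(4) ≈ -0.7568, RHS = 2·sin(2) ≈ 1.819.
B: holds — e.g. at (2, 5), both sides equal -21.
C: fails at (2, 3) — LHS = √(13) ≈ 3.606, RHS = 5.

Answer: B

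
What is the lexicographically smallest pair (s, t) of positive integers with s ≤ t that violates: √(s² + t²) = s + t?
Substituting (1, 1) into the claim:
LHS = √(1² + 1²) = √(2) ≈ 1.414
RHS = 1 + 1 = 2

Since LHS ≠ RHS, this pair disproves the claim, and no lexicographically smaller pair (s ≤ t, positive integers) does.

For instance (4, 7) is also a counterexample (LHS = √(65) ≈ 8.062, RHS = 11), but it's lexicographically larger.

Answer: (s, t) = (1, 1)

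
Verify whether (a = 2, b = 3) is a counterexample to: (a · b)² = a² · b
Yes

Substituting a = 2, b = 3:
LHS = (2 · 3)² = 36
RHS = 2² · 3 = 12

Since LHS ≠ RHS, this pair disproves the claim.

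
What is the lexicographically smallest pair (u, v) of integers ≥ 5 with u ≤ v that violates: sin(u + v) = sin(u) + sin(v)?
Substituting (5, 5) into the claim:
LHS = sin(5 + 5) = sin(10) ≈ -0.544
RHS = sin(5) + sin(5) = 2·sin(5) ≈ -1.918

Since LHS ≠ RHS, this pair disproves the claim, and no lexicographically smaller pair (u ≤ v, integers ≥ 5) does.

For instance (10, 11) is also a counterexample (LHS = sin(21) ≈ 0.8367, RHS = sin(11) + sin(10) ≈ -1.544), but it's lexicographically larger.

Answer: (u, v) = (5, 5)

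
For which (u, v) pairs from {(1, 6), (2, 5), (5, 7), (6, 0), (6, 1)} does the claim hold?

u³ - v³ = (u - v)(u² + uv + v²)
Testing each pair:
(1, 6): LHS = -215, RHS = -215 → holds
(2, 5): LHS = -117, RHS = -117 → holds
(5, 7): LHS = -218, RHS = -218 → holds
(6, 0): LHS = 216, RHS = 216 → holds
(6, 1): LHS = 215, RHS = 215 → holds

Every pair satisfies the claim.

Answer: All pairs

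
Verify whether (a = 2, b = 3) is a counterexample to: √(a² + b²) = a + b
Yes

Substituting a = 2, b = 3:
LHS = √(2² + 3²) = √(13) ≈ 3.606
RHS = 2 + 3 = 5

Since LHS ≠ RHS, this pair disproves the claim.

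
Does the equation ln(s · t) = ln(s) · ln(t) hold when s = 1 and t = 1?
Holds

Substituting s = 1, t = 1:

LHS = ln(1 · 1) = 0
RHS = ln(1) · ln(1) = 0

LHS = RHS, so the equation holds at this point.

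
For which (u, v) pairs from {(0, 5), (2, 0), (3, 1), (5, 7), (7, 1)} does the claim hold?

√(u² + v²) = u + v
(0, 5), (2, 0)

Testing each pair:
(0, 5): LHS = 5, RHS = 5 → holds
(2, 0): LHS = 2, RHS = 2 → holds
(3, 1): LHS = √(10) ≈ 3.162, RHS = 4 → fails
(5, 7): LHS = √(74) ≈ 8.602, RHS = 12 → fails
(7, 1): LHS = 5·√(2) ≈ 7.071, RHS = 8 → fails

2 of 5 pairs satisfy the claim.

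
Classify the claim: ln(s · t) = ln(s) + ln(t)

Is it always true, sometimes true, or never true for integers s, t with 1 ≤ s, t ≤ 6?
The identity holds for every pair in the range. For instance at (s, t) = (3, 3): both sides equal ln(9) ≈ 2.197.

Answer: Always true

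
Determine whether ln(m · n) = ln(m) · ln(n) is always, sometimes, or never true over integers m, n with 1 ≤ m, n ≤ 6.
Sometimes true

It holds at (m, n) = (1, 1) (both sides equal 0), but fails at (m, n) = (1, 4) (LHS = ln(4) ≈ 1.386, RHS = 0).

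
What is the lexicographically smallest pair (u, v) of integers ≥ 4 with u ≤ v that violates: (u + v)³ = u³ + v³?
Substituting (4, 4) into the claim:
LHS = (4 + 4)³ = 512
RHS = 4³ + 4³ = 128

Since LHS ≠ RHS, this pair disproves the claim, and no lexicographically smaller pair (u ≤ v, integers ≥ 4) does.

For instance (8, 11) is also a counterexample (LHS = 6859, RHS = 1843), but it's lexicographically larger.

Answer: (u, v) = (4, 4)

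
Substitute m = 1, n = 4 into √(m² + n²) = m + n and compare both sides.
LHS = √(1² + 4²) = √(17) ≈ 4.123
RHS = 1 + 4 = 5

LHS ≠ RHS (they differ by about 0.8769), so the equation does not hold here.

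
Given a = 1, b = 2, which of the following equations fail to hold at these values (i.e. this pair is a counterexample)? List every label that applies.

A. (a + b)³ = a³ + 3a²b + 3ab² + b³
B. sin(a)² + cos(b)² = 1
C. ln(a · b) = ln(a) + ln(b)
B

Evaluating each claim at the given values:
A. LHS = 27, RHS = 27 → holds here (LHS = RHS)
B. LHS = cos(2)² + sin(1)² ≈ 0.8813, RHS = 1 → fails here (LHS ≠ RHS)
C. LHS = ln(2) ≈ 0.6931, RHS = ln(2) ≈ 0.6931 → holds here (LHS = RHS)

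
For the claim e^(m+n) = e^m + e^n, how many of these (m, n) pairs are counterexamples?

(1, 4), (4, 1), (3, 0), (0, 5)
4

Testing each pair:
(1, 4): LHS = e^5 ≈ 148.4, RHS = e + e^4 ≈ 57.32 → counterexample
(4, 1): LHS = e^5 ≈ 148.4, RHS = e + e^4 ≈ 57.32 → counterexample
(3, 0): LHS = e^3 ≈ 20.09, RHS = 1 + e^3 ≈ 21.09 → counterexample
(0, 5): LHS = e^5 ≈ 148.4, RHS = 1 + e^5 ≈ 149.4 → counterexample

That makes 4 counterexamples.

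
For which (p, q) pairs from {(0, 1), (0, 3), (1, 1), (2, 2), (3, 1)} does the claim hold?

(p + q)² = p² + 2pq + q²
All pairs

Testing each pair:
(0, 1): LHS = 1, RHS = 1 → holds
(0, 3): LHS = 9, RHS = 9 → holds
(1, 1): LHS = 4, RHS = 4 → holds
(2, 2): LHS = 16, RHS = 16 → holds
(3, 1): LHS = 16, RHS = 16 → holds

Every pair satisfies the claim.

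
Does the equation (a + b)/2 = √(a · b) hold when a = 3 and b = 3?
Substituting a = 3, b = 3:

LHS = (3 + 3)/2 = 3
RHS = √(3 · 3) = 3

LHS = RHS, so the equation holds at this point.

Answer: Holds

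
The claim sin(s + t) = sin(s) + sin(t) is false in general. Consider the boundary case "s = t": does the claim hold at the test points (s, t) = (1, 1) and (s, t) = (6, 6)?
No, fails at both test points

At (1, 1): LHS = sin(2) ≈ 0.9093 ≠ RHS = 2·sin(1) ≈ 1.683
At (6, 6): LHS = sin(12) ≈ -0.5366 ≠ RHS = 2·sin(6) ≈ -0.5588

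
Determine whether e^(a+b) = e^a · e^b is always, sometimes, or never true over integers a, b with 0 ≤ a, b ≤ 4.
The identity holds for every pair in the range. For instance at (a, b) = (3, 4): both sides equal e^7 ≈ 1097.

Answer: Always true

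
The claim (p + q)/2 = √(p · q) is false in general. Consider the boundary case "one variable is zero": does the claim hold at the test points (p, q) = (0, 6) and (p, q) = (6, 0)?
No, fails at both test points

At (0, 6): LHS = 3 ≠ RHS = 0
At (6, 0): LHS = 3 ≠ RHS = 0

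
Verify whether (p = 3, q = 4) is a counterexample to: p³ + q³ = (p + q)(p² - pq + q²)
No

Substituting p = 3, q = 4:
LHS = 3³ + 4³ = 91
RHS = (3 + 4)(3² - 3·4 + 4²) = 91

The sides agree, so this pair does not disprove the claim.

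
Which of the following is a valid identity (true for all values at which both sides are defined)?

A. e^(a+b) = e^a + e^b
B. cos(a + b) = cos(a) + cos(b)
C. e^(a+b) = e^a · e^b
A: fails at (2, 7) — LHS = e^9 ≈ 8103, RHS = e^2 + e^7 ≈ 1104.
B: fails at (4, 6) — LHS = cos(10) ≈ -0.8391, RHS = cos(4) + cos(6) ≈ 0.3065.
C: holds — e.g. at (4, 5), both sides equal e^9 ≈ 8103.

Answer: C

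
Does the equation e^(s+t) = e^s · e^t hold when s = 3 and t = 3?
Holds

Substituting s = 3, t = 3:

LHS = e^(3+3) = e^6 ≈ 403.4
RHS = e^3 · e^3 = e^6 ≈ 403.4

LHS = RHS, so the equation holds at this point.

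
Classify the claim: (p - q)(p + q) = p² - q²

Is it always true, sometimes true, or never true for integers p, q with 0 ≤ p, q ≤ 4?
Always true

The identity holds for every pair in the range. For instance at (p, q) = (0, 0): both sides equal 0.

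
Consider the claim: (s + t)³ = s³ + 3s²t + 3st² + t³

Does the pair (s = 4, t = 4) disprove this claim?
No

Substituting s = 4, t = 4:
LHS = (4 + 4)³ = 512
RHS = 4³ + 3·4²·4 + 3·4·4² + 4³ = 512

The sides agree, so this pair does not disprove the claim.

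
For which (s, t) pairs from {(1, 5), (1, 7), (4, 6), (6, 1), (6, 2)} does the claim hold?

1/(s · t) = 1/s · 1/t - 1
Testing each pair:
(1, 5): LHS = 1/5, RHS = -4/5 → fails
(1, 7): LHS = 1/7, RHS = -6/7 → fails
(4, 6): LHS = 1/24, RHS = -23/24 → fails
(6, 1): LHS = 1/6, RHS = -5/6 → fails
(6, 2): LHS = 1/12, RHS = -11/12 → fails

No pair satisfies the claim.

Answer: None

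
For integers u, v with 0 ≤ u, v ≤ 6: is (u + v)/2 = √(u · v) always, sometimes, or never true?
It holds at (u, v) = (5, 5) (both sides equal 5), but fails at (u, v) = (2, 4) (LHS = 3, RHS = 2·√(2) ≈ 2.828).

Answer: Sometimes true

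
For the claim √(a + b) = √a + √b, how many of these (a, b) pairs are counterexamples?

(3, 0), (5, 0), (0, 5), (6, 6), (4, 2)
Testing each pair:
(3, 0): LHS = √(3) ≈ 1.732, RHS = √(3) ≈ 1.732 → satisfies claim
(5, 0): LHS = √(5) ≈ 2.236, RHS = √(5) ≈ 2.236 → satisfies claim
(0, 5): LHS = √(5) ≈ 2.236, RHS = √(5) ≈ 2.236 → satisfies claim
(6, 6): LHS = 2·√(3) ≈ 3.464, RHS = 2·√(6) ≈ 4.899 → counterexample
(4, 2): LHS = √(6) ≈ 2.449, RHS = √(2) + 2 ≈ 3.414 → counterexample

That makes 2 counterexamples.

Answer: 2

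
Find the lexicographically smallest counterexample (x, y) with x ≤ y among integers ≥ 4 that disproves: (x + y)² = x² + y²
(x, y) = (4, 4)

Substituting (4, 4) into the claim:
LHS = (4 + 4)² = 64
RHS = 4² + 4² = 32

Since LHS ≠ RHS, this pair disproves the claim, and no lexicographically smaller pair (x ≤ y, integers ≥ 4) does.

For instance (7, 11) is also a counterexample (LHS = 324, RHS = 170), but it's lexicographically larger.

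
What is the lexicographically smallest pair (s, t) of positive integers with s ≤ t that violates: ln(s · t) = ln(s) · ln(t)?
Substituting (1, 2) into the claim:
LHS = ln(1 · 2) = ln(2) ≈ 0.6931
RHS = ln(1) · ln(2) = 0

Since LHS ≠ RHS, this pair disproves the claim, and no lexicographically smaller pair (s ≤ t, positive integers) does.

For instance (2, 7) is also a counterexample (LHS = ln(14) ≈ 2.639, RHS = ln(2)·ln(7) ≈ 1.349), but it's lexicographically larger.

Answer: (s, t) = (1, 2)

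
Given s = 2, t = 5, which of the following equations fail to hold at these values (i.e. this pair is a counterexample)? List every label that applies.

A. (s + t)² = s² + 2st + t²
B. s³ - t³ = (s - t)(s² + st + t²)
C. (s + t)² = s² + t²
Evaluating each claim at the given values:
A. LHS = 49, RHS = 49 → holds here (LHS = RHS)
B. LHS = -117, RHS = -117 → holds here (LHS = RHS)
C. LHS = 49, RHS = 29 → fails here (LHS ≠ RHS)

Answer: C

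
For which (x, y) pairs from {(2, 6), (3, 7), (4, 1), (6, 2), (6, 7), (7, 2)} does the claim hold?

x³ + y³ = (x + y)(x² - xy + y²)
Testing each pair:
(2, 6): LHS = 224, RHS = 224 → holds
(3, 7): LHS = 370, RHS = 370 → holds
(4, 1): LHS = 65, RHS = 65 → holds
(6, 2): LHS = 224, RHS = 224 → holds
(6, 7): LHS = 559, RHS = 559 → holds
(7, 2): LHS = 351, RHS = 351 → holds

Every pair satisfies the claim.

Answer: All pairs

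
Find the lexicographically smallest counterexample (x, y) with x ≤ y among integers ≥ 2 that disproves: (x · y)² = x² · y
Substituting (2, 2) into the claim:
LHS = (2 · 2)² = 16
RHS = 2² · 2 = 8

Since LHS ≠ RHS, this pair disproves the claim, and no lexicographically smaller pair (x ≤ y, integers ≥ 2) does.

For instance (2, 5) is also a counterexample (LHS = 100, RHS = 20), but it's lexicographically larger.

Answer: (x, y) = (2, 2)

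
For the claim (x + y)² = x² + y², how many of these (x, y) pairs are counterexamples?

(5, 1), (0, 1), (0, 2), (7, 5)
2

Testing each pair:
(5, 1): LHS = 36, RHS = 26 → counterexample
(0, 1): LHS = 1, RHS = 1 → satisfies claim
(0, 2): LHS = 4, RHS = 4 → satisfies claim
(7, 5): LHS = 144, RHS = 74 → counterexample

That makes 2 counterexamples.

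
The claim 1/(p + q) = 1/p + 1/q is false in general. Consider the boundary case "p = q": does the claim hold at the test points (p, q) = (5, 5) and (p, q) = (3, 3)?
At (5, 5): LHS = 1/10 ≠ RHS = 2/5
At (3, 3): LHS = 1/6 ≠ RHS = 2/3

Answer: No, fails at both test points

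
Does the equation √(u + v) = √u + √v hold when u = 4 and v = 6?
Fails

Substituting u = 4, v = 6:

LHS = √(4 + 6) = √(10) ≈ 3.162
RHS = √4 + √6 = 2 + √(6) ≈ 4.449

LHS ≠ RHS, so the equation does not hold at this point.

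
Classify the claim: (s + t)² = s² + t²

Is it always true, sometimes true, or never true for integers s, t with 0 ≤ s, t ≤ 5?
Sometimes true

It holds at (s, t) = (5, 0) (both sides equal 25), but fails at (s, t) = (2, 2) (LHS = 16, RHS = 8).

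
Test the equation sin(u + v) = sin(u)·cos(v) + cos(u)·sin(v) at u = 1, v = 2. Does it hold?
Substituting u = 1, v = 2:

LHS = sin(1 + 2) = sin(3) ≈ 0.1411
RHS = sin(1)·cos(2) + cos(1)·sin(2) = sin(1)·cos(2) + sin(2)·cos(1) ≈ 0.1411

LHS = RHS, so the equation holds at this point.

Answer: Holds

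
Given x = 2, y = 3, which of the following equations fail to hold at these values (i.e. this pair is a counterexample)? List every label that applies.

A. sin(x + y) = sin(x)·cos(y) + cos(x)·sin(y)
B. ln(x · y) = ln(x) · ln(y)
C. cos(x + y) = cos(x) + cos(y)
Evaluating each claim at the given values:
A. LHS = sin(5) ≈ -0.9589, RHS = sin(2)·cos(3) + sin(3)·cos(2) ≈ -0.9589 → holds here (LHS = RHS)
B. LHS = ln(6) ≈ 1.792, RHS = ln(2)·ln(3) ≈ 0.7615 → fails here (LHS ≠ RHS)
C. LHS = cos(5) ≈ 0.2837, RHS = cos(3) + cos(2) ≈ -1.406 → fails here (LHS ≠ RHS)

Answer: B, C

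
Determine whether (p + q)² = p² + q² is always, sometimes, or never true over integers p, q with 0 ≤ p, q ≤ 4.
Sometimes true

It holds at (p, q) = (0, 0) (both sides equal 0), but fails at (p, q) = (2, 1) (LHS = 9, RHS = 5).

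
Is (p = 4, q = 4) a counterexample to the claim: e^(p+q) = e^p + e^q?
Substituting p = 4, q = 4:
LHS = e^(4+4) = e^8 ≈ 2981
RHS = e^4 + e^4 = 2·e^4 ≈ 109.2

Since LHS ≠ RHS, this pair disproves the claim.

Answer: Yes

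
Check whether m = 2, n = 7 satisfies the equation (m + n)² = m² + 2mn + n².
Holds

Substituting m = 2, n = 7:

LHS = (2 + 7)² = 81
RHS = 2² + 2·2·7 + 7² = 81

LHS = RHS, so the equation holds at this point.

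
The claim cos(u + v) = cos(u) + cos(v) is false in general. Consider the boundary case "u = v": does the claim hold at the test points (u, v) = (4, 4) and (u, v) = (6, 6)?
At (4, 4): LHS = cos(8) ≈ -0.1455 ≠ RHS = 2·cos(4) ≈ -1.307
At (6, 6): LHS = cos(12) ≈ 0.8439 ≠ RHS = 2·cos(6) ≈ 1.92

Answer: No, fails at both test points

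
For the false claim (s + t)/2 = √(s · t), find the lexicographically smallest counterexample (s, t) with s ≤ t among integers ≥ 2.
At (2, 2): both sides equal 2, so it holds there.

Substituting (2, 3) into the claim:
LHS = (2 + 3)/2 = 5/2
RHS = √(2 · 3) = √(6) ≈ 2.449

Since LHS ≠ RHS, this pair disproves the claim, and no lexicographically smaller pair (s ≤ t, integers ≥ 2) does.

For instance (2, 5) is also a counterexample (LHS = 7/2, RHS = √(10) ≈ 3.162), but it's lexicographically larger.

Answer: (s, t) = (2, 3)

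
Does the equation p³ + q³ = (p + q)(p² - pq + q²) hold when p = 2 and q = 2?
Substituting p = 2, q = 2:

LHS = 2³ + 2³ = 16
RHS = (2 + 2)(2² - 2·2 + 2²) = 16

LHS = RHS, so the equation holds at this point.

Answer: Holds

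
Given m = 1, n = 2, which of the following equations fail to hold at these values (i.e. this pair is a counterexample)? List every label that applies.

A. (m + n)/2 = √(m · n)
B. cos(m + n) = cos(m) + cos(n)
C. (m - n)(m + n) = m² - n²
Evaluating each claim at the given values:
A. LHS = 3/2, RHS = √(2) ≈ 1.414 → fails here (LHS ≠ RHS)
B. LHS = cos(3) ≈ -0.99, RHS = cos(2) + cos(1) ≈ 0.1242 → fails here (LHS ≠ RHS)
C. LHS = -3, RHS = -3 → holds here (LHS = RHS)

Answer: A, B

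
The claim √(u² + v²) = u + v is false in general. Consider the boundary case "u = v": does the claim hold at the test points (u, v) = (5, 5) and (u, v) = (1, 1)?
At (5, 5): LHS = 5·√(2) ≈ 7.071 ≠ RHS = 10
At (1, 1): LHS = √(2) ≈ 1.414 ≠ RHS = 2

Answer: No, fails at both test points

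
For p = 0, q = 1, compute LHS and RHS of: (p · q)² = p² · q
LHS = (0 · 1)² = 0
RHS = 0² · 1 = 0

LHS = RHS: the two sides agree.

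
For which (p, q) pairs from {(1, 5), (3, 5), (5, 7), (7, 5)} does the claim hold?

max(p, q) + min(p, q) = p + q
Testing each pair:
(1, 5): LHS = 6, RHS = 6 → holds
(3, 5): LHS = 8, RHS = 8 → holds
(5, 7): LHS = 12, RHS = 12 → holds
(7, 5): LHS = 12, RHS = 12 → holds

Every pair satisfies the claim.

Answer: All pairs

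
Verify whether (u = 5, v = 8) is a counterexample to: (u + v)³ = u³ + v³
Substituting u = 5, v = 8:
LHS = (5 + 8)³ = 2197
RHS = 5³ + 8³ = 637

Since LHS ≠ RHS, this pair disproves the claim.

Answer: Yes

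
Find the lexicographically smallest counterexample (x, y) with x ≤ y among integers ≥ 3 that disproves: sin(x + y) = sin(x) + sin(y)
(x, y) = (3, 3)

Substituting (3, 3) into the claim:
LHS = sin(3 + 3) = sin(6) ≈ -0.2794
RHS = sin(3) + sin(3) = 2·sin(3) ≈ 0.2822

Since LHS ≠ RHS, this pair disproves the claim, and no lexicographically smaller pair (x ≤ y, integers ≥ 3) does.

For instance (5, 10) is also a counterexample (LHS = sin(15) ≈ 0.6503, RHS = sin(5) + sin(10) ≈ -1.503), but it's lexicographically larger.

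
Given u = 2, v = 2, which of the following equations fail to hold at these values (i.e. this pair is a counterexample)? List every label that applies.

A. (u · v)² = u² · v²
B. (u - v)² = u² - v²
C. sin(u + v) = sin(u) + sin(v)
Evaluating each claim at the given values:
A. LHS = 16, RHS = 16 → holds here (LHS = RHS)
B. LHS = 0, RHS = 0 → holds here (LHS = RHS)
C. LHS = sin(4) ≈ -0.7568, RHS = 2·sin(2) ≈ 1.819 → fails here (LHS ≠ RHS)

Answer: C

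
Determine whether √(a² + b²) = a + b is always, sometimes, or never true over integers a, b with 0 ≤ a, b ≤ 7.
Sometimes true

It holds at (a, b) = (0, 0) (both sides equal 0), but fails at (a, b) = (2, 6) (LHS = 2·√(10) ≈ 6.325, RHS = 8).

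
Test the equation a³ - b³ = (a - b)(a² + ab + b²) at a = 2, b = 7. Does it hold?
Holds

Substituting a = 2, b = 7:

LHS = 2³ - 7³ = -335
RHS = (2 - 7)(2² + 2·7 + 7²) = -335

LHS = RHS, so the equation holds at this point.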